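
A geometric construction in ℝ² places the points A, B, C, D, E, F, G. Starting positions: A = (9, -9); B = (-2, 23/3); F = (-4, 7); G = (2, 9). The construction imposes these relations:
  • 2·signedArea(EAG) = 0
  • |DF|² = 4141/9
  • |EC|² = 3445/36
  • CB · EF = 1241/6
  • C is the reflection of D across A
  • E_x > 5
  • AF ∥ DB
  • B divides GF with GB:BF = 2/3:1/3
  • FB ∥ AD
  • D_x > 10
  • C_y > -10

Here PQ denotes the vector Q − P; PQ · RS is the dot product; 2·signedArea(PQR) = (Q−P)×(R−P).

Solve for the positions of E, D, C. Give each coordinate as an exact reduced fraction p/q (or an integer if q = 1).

1. D_x = 11  [AF ∥ DB ∩ FB ∥ AD]
2. D_y = -25/3  [AF ∥ DB ∩ FB ∥ AD]
   → D = (11, -25/3)
3. C_x = 7  [C is the reflection of D across A]
4. C_y = -29/3  [C is the reflection of D across A]
   → C = (7, -29/3)
5. E_x = 11/2  [2·signedArea(EAG) = 0 ∩ CB · EF = 1241/6]
6. E_y = 0  [2·signedArea(EAG) = 0 ∩ CB · EF = 1241/6]
   → E = (11/2, 0)

C = (7, -29/3)
D = (11, -25/3)
E = (11/2, 0)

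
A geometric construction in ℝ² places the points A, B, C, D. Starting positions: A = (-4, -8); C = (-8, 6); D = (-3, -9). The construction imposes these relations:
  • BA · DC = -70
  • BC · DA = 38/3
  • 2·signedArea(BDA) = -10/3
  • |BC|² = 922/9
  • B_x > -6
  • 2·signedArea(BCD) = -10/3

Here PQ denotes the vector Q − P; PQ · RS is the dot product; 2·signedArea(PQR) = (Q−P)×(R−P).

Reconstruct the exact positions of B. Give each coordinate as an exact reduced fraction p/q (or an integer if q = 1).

B = (-5, -11/3)

1. B_x = -5  [2·signedArea(BDA) = -10/3 ∩ 2·signedArea(BCD) = -10/3]
2. B_y = -11/3  [2·signedArea(BDA) = -10/3 ∩ 2·signedArea(BCD) = -10/3]
   → B = (-5, -11/3)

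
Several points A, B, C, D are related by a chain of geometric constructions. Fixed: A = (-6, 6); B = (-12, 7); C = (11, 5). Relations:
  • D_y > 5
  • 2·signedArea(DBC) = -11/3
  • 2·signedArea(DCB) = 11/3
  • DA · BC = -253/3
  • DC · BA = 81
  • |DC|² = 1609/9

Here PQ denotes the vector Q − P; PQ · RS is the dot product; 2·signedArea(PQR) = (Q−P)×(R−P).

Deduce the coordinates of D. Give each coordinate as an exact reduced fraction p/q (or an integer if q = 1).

1. D_x = -7/3  [DC · BA = 81 ∩ 2·signedArea(DCB) = 11/3]
2. D_y = 6  [DC · BA = 81 ∩ 2·signedArea(DCB) = 11/3]
   → D = (-7/3, 6)

D = (-7/3, 6)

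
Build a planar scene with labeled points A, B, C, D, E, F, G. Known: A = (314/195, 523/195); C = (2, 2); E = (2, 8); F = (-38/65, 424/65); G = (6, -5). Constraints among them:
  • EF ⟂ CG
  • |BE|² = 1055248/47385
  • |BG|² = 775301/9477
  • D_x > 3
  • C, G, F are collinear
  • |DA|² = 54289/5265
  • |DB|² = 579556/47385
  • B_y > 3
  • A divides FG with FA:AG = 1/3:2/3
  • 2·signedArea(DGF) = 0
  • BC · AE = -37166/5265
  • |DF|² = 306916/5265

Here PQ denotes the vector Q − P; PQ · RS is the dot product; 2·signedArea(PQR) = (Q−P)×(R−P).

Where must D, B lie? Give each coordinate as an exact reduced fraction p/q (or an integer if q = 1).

B = (4214/1755, 5788/1755)
D = (1874/585, -62/585)

1. D_x = 1874/585  [line -749/65·x + -428/65·y + 2354/65 = 0 ∩ |DA|² = 54289/5265]
2. D_y = -62/585  [line -749/65·x + -428/65·y + 2354/65 = 0 ∩ |DA|² = 54289/5265]
   → D = (1874/585, -62/585)
3. B_x = 4214/1755  [line -76/195·x + -1037/195·y + 97268/5265 = 0 ∩ |BG|² = 775301/9477]
4. B_y = 5788/1755  [line -76/195·x + -1037/195·y + 97268/5265 = 0 ∩ |BG|² = 775301/9477]
   → B = (4214/1755, 5788/1755)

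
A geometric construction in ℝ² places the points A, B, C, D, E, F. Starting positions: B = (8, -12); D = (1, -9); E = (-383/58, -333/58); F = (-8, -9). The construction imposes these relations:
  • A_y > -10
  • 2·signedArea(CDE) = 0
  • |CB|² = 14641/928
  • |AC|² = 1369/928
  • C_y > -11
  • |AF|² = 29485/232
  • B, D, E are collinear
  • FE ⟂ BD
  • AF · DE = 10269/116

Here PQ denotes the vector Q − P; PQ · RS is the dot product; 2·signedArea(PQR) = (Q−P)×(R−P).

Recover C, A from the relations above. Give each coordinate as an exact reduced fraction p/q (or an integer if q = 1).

A = (375/116, -1155/116)
C = (1009/232, -2421/232)

1. C_x = 1009/232  [line -189/58·x + -441/58·y + -1890/29 = 0 ∩ |CB|² = 14641/928]
2. C_y = -2421/232  [line -189/58·x + -441/58·y + -1890/29 = 0 ∩ |CB|² = 14641/928]
   → C = (1009/232, -2421/232)
3. A_x = 375/116  [line 441/58·x + -189/58·y + -6615/116 = 0 ∩ |AF|² = 29485/232]
4. A_y = -1155/116  [line 441/58·x + -189/58·y + -6615/116 = 0 ∩ |AF|² = 29485/232]
   → A = (375/116, -1155/116)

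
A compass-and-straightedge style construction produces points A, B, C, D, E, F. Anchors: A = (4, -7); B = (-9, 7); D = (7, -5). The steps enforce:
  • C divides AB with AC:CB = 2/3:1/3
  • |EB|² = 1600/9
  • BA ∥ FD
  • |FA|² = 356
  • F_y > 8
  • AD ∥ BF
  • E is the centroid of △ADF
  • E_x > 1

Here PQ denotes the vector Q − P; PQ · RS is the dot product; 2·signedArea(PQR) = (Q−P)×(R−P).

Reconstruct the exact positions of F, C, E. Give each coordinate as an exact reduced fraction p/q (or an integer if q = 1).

1. F_x = -6  [BA ∥ FD ∩ AD ∥ BF]
2. F_y = 9  [BA ∥ FD ∩ AD ∥ BF]
   → F = (-6, 9)
3. C_x = -14/3  [C divides AB with AC:CB = 2/3:1/3]
4. C_y = 7/3  [C divides AB with AC:CB = 2/3:1/3]
   → C = (-14/3, 7/3)
5. E_x = 5/3  [E is the centroid of △ADF]
6. E_y = -1  [E is the centroid of △ADF]
   → E = (5/3, -1)

C = (-14/3, 7/3)
E = (5/3, -1)
F = (-6, 9)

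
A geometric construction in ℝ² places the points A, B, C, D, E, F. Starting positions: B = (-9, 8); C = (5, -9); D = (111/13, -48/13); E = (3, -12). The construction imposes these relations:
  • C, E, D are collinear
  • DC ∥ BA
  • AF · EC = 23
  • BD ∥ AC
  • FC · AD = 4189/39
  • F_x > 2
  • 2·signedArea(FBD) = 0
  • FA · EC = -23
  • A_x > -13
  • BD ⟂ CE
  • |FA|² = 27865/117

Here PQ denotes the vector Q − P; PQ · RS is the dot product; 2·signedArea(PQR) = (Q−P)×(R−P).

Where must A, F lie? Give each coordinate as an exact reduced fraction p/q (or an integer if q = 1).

1. A_x = -163/13  [BD ∥ AC ∩ DC ∥ BA]
2. A_y = 35/13  [BD ∥ AC ∩ DC ∥ BA]
   → A = (-163/13, 35/13)
3. F_x = 35/13  [2·signedArea(FBD) = 0 ∩ FC · AD = 4189/39]
4. F_y = 8/39  [2·signedArea(FBD) = 0 ∩ FC · AD = 4189/39]
   → F = (35/13, 8/39)

A = (-163/13, 35/13)
F = (35/13, 8/39)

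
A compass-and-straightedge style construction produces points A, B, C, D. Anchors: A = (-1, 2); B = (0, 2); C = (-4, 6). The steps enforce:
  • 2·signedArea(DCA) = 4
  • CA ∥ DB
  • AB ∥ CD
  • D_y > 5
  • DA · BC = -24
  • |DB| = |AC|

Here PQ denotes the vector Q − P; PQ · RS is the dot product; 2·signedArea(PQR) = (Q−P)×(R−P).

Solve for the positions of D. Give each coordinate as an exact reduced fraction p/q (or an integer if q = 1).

1. D_x = -3  [CA ∥ DB ∩ AB ∥ CD]
2. D_y = 6  [CA ∥ DB ∩ AB ∥ CD]
   → D = (-3, 6)

D = (-3, 6)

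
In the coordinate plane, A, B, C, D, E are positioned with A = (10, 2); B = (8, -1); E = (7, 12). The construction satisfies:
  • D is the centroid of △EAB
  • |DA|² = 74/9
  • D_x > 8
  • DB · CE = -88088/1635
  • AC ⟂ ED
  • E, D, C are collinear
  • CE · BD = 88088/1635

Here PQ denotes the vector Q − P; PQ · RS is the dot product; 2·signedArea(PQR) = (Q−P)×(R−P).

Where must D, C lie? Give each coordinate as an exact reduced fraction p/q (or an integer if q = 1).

1. D_x = 25/3  [D is the centroid of △EAB]
2. D_y = 13/3  [D is the centroid of △EAB]
   → D = (25/3, 13/3)
3. C_x = 4783/545  [E, D, C are collinear ∩ AC ⟂ ED]
4. C_y = 974/545  [E, D, C are collinear ∩ AC ⟂ ED]
   → C = (4783/545, 974/545)

C = (4783/545, 974/545)
D = (25/3, 13/3)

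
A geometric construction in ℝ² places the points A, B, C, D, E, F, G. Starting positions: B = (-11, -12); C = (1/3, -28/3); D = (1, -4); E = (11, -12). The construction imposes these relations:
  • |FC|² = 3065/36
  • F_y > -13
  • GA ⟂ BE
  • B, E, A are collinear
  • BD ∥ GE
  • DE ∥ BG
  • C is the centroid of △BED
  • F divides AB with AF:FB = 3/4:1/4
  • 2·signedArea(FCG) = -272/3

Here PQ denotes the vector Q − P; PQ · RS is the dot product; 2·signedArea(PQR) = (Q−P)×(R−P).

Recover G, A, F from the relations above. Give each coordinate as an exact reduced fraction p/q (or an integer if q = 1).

1. G_x = -1  [BD ∥ GE ∩ DE ∥ BG]
2. G_y = -20  [BD ∥ GE ∩ DE ∥ BG]
   → G = (-1, -20)
3. A_x = -1  [B, E, A are collinear ∩ GA ⟂ BE]
4. A_y = -12  [B, E, A are collinear ∩ GA ⟂ BE]
   → A = (-1, -12)
5. F_x = -17/2  [F divides AB with AF:FB = 3/4:1/4]
6. F_y = -12  [F divides AB with AF:FB = 3/4:1/4]
   → F = (-17/2, -12)

A = (-1, -12)
F = (-17/2, -12)
G = (-1, -20)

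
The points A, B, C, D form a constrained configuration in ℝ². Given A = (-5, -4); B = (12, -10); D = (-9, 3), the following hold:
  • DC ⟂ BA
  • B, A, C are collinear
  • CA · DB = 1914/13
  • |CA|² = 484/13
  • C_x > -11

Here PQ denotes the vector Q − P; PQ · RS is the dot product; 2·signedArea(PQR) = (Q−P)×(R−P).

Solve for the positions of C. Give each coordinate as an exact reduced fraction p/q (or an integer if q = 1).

1. C_x = -699/65  [B, A, C are collinear ∩ DC ⟂ BA]
2. C_y = -128/65  [B, A, C are collinear ∩ DC ⟂ BA]
   → C = (-699/65, -128/65)

C = (-699/65, -128/65)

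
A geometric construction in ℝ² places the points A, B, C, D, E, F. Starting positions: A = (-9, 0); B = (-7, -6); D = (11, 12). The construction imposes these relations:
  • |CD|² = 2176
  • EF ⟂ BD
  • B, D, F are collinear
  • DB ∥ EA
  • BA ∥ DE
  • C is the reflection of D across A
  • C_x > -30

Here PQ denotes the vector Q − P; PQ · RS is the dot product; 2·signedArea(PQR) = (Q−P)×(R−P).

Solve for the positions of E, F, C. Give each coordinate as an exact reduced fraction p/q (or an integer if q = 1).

C = (-29, -12)
E = (9, 18)
F = (13, 14)

1. E_x = 9  [DB ∥ EA ∩ BA ∥ DE]
2. E_y = 18  [DB ∥ EA ∩ BA ∥ DE]
   → E = (9, 18)
3. F_x = 13  [B, D, F are collinear ∩ EF ⟂ BD]
4. F_y = 14  [B, D, F are collinear ∩ EF ⟂ BD]
   → F = (13, 14)
5. C_x = -29  [C is the reflection of D across A]
6. C_y = -12  [C is the reflection of D across A]
   → C = (-29, -12)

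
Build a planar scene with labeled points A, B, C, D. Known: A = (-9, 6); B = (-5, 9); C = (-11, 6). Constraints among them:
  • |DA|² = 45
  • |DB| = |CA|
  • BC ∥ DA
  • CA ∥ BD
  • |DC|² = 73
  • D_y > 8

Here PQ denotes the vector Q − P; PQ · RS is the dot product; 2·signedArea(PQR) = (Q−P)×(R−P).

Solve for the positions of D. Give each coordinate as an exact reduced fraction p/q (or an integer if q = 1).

D = (-3, 9)

1. D_x = -3  [BC ∥ DA ∩ CA ∥ BD]
2. D_y = 9  [BC ∥ DA ∩ CA ∥ BD]
   → D = (-3, 9)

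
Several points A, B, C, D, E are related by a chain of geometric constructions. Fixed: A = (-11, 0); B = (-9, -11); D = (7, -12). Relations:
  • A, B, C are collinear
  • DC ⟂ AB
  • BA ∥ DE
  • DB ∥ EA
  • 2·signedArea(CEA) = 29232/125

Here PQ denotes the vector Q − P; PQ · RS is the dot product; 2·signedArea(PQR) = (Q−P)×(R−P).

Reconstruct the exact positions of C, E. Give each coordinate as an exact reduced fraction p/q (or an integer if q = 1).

1. C_x = -1039/125  [A, B, C are collinear ∩ DC ⟂ AB]
2. C_y = -1848/125  [A, B, C are collinear ∩ DC ⟂ AB]
   → C = (-1039/125, -1848/125)
3. E_x = 5  [DB ∥ EA ∩ BA ∥ DE]
4. E_y = -1  [DB ∥ EA ∩ BA ∥ DE]
   → E = (5, -1)

C = (-1039/125, -1848/125)
E = (5, -1)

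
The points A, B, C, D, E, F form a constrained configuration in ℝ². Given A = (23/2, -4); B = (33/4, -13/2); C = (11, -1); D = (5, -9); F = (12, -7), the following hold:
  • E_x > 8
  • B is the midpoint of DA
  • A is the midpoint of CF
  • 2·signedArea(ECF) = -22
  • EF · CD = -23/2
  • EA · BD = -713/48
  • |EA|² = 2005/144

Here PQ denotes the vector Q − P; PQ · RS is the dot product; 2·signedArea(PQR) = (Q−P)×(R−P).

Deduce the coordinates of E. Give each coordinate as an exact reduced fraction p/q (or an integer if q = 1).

E = (97/12, -11/2)

1. E_x = 97/12  [2·signedArea(ECF) = -22 ∩ EF · CD = -23/2]
2. E_y = -11/2  [2·signedArea(ECF) = -22 ∩ EF · CD = -23/2]
   → E = (97/12, -11/2)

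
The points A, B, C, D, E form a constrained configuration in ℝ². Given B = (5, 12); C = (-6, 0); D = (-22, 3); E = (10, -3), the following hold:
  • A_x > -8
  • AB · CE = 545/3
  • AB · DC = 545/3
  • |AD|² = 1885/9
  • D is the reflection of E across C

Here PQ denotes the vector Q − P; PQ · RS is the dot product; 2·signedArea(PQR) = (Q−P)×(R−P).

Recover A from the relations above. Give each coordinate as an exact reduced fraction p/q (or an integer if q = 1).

A = (-23/3, 5)

1. A_x = -23/3  [line -16·x + 3·y + -413/3 = 0 ∩ |AD|² = 1885/9]
2. A_y = 5  [line -16·x + 3·y + -413/3 = 0 ∩ |AD|² = 1885/9]
   → A = (-23/3, 5)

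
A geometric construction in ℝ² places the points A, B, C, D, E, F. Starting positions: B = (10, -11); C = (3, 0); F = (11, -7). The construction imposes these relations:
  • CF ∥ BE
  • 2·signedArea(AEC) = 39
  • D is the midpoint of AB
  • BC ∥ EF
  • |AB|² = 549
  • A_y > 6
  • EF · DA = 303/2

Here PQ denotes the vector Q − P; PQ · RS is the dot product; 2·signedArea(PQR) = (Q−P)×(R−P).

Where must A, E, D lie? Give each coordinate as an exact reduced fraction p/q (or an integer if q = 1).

1. E_x = 18  [BC ∥ EF ∩ CF ∥ BE]
2. E_y = -18  [BC ∥ EF ∩ CF ∥ BE]
   → E = (18, -18)
3. A_x = -5  [line -18·x + -15·y + 15 = 0 ∩ |AB|² = 549]
4. A_y = 7  [line -18·x + -15·y + 15 = 0 ∩ |AB|² = 549]
   → A = (-5, 7)
5. D_x = 5/2  [D is the midpoint of AB]
6. D_y = -2  [D is the midpoint of AB]
   → D = (5/2, -2)

A = (-5, 7)
D = (5/2, -2)
E = (18, -18)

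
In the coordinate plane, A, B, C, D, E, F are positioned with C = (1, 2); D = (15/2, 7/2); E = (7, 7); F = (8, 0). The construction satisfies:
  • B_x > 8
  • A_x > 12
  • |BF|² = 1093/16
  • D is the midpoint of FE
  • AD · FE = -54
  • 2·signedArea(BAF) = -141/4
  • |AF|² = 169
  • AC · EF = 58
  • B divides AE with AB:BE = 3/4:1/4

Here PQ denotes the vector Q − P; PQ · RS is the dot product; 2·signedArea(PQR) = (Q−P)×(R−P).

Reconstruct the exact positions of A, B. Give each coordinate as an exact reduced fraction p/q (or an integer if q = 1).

A = (13, 12)
B = (17/2, 33/4)

1. A_x = 13  [line 1·x + -7·y + 71 = 0 ∩ |AF|² = 169]
2. A_y = 12  [line 1·x + -7·y + 71 = 0 ∩ |AF|² = 169]
   → A = (13, 12)
3. B_x = 17/2  [B divides AE with AB:BE = 3/4:1/4]
4. B_y = 33/4  [B divides AE with AB:BE = 3/4:1/4]
   → B = (17/2, 33/4)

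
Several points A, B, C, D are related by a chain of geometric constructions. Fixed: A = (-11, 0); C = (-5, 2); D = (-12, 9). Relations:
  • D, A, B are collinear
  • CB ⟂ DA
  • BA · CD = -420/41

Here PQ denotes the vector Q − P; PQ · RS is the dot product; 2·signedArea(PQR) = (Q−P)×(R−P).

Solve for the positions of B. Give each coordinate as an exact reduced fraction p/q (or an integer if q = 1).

B = (-457/41, 54/41)

1. B_x = -457/41  [D, A, B are collinear ∩ CB ⟂ DA]
2. B_y = 54/41  [D, A, B are collinear ∩ CB ⟂ DA]
   → B = (-457/41, 54/41)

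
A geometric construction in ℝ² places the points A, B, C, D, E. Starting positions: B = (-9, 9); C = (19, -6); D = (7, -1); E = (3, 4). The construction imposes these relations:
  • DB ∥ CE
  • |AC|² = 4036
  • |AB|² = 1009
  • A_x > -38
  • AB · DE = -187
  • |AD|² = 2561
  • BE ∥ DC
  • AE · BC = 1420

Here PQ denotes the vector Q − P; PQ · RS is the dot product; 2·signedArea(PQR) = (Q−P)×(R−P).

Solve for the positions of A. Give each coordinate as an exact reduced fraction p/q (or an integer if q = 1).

A = (-37, 24)

1. A_x = -37  [AB · DE = -187 ∩ AE · BC = 1420]
2. A_y = 24  [AB · DE = -187 ∩ AE · BC = 1420]
   → A = (-37, 24)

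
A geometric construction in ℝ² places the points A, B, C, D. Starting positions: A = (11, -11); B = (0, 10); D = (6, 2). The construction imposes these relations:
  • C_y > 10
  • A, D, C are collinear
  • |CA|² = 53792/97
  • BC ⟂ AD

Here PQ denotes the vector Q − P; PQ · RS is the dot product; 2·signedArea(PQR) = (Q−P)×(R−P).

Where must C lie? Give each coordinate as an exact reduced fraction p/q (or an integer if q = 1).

C = (247/97, 1065/97)

1. C_x = 247/97  [A, D, C are collinear ∩ BC ⟂ AD]
2. C_y = 1065/97  [A, D, C are collinear ∩ BC ⟂ AD]
   → C = (247/97, 1065/97)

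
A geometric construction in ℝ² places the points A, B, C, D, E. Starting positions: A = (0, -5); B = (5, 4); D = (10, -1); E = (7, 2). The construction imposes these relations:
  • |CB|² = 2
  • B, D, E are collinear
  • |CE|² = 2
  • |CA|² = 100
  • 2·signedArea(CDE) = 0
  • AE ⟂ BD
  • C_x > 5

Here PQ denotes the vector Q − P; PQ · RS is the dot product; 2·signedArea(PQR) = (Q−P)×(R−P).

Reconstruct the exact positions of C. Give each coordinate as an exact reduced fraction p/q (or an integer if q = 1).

1. C_x = 6  [line -3·x + -3·y + 27 = 0 ∩ |CB|² = 2]
2. C_y = 3  [line -3·x + -3·y + 27 = 0 ∩ |CB|² = 2]
   → C = (6, 3)

C = (6, 3)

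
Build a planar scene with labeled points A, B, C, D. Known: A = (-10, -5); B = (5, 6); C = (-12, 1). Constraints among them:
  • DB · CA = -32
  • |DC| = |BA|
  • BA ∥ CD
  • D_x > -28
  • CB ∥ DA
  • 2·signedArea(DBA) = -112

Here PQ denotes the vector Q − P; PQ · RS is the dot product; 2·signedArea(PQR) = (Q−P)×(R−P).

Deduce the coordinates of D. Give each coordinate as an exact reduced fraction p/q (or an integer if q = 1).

1. D_x = -27  [CB ∥ DA ∩ BA ∥ CD]
2. D_y = -10  [CB ∥ DA ∩ BA ∥ CD]
   → D = (-27, -10)

D = (-27, -10)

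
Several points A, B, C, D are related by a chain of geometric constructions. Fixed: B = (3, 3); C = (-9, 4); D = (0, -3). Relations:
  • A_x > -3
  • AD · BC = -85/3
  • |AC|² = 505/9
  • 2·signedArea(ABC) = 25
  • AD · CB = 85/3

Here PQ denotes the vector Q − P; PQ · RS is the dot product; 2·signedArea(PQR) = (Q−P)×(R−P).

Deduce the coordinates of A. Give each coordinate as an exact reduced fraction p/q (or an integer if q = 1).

A = (-2, 4/3)

1. A_x = -2  [2·signedArea(ABC) = 25 ∩ AD · CB = 85/3]
2. A_y = 4/3  [2·signedArea(ABC) = 25 ∩ AD · CB = 85/3]
   → A = (-2, 4/3)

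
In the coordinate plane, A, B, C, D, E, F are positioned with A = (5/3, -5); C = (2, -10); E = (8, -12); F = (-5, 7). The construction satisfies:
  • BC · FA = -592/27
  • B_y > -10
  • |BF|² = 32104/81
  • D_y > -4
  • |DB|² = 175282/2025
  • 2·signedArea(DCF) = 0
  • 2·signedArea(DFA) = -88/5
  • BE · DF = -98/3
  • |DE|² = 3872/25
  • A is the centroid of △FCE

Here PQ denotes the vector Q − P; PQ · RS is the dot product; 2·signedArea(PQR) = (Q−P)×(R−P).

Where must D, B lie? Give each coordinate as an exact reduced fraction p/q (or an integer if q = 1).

B = (53/9, -29/3)
D = (-4/5, -16/5)

1. D_x = -4/5  [2·signedArea(DCF) = 0 ∩ 2·signedArea(DFA) = -88/5]
2. D_y = -16/5  [2·signedArea(DCF) = 0 ∩ 2·signedArea(DFA) = -88/5]
   → D = (-4/5, -16/5)
3. B_x = 53/9  [BC · FA = -592/27 ∩ BE · DF = -98/3]
4. B_y = -29/3  [BC · FA = -592/27 ∩ BE · DF = -98/3]
   → B = (53/9, -29/3)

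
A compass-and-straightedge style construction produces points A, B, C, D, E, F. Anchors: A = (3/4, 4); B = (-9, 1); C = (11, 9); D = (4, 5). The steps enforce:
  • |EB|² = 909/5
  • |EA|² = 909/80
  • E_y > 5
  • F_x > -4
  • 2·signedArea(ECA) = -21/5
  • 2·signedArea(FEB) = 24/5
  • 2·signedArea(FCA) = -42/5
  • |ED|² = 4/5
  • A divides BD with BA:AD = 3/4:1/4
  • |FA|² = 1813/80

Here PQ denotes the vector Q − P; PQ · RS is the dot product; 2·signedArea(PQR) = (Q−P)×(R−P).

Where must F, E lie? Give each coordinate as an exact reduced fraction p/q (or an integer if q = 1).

1. E_x = 18/5  [line 5·x + -41/4·y + 829/20 = 0 ∩ |EA|² = 909/80]
2. E_y = 29/5  [line 5·x + -41/4·y + 829/20 = 0 ∩ |EA|² = 909/80]
   → E = (18/5, 29/5)
3. F_x = -19/5  [2·signedArea(FCA) = -42/5 ∩ 2·signedArea(FEB) = 24/5]
4. F_y = 13/5  [2·signedArea(FCA) = -42/5 ∩ 2·signedArea(FEB) = 24/5]
   → F = (-19/5, 13/5)

E = (18/5, 29/5)
F = (-19/5, 13/5)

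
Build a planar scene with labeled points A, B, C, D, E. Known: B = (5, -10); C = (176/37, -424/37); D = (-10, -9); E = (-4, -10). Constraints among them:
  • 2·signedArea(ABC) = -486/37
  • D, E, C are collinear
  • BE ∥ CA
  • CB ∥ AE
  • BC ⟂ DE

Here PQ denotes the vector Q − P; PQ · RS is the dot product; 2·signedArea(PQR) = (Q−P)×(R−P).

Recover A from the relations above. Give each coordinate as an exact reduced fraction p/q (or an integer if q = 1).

A = (-157/37, -424/37)

1. A_x = -157/37  [CB ∥ AE ∩ BE ∥ CA]
2. A_y = -424/37  [CB ∥ AE ∩ BE ∥ CA]
   → A = (-157/37, -424/37)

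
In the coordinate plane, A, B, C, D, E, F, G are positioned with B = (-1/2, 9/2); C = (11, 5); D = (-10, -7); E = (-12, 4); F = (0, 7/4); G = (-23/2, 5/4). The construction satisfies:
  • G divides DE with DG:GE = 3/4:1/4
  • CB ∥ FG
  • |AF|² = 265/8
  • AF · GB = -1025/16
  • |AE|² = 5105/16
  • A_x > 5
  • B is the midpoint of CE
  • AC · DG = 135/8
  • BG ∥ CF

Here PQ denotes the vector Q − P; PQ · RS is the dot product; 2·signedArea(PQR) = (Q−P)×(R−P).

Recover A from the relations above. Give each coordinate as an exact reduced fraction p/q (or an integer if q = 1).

1. A_x = 23/4  [AF · GB = -1025/16 ∩ AC · DG = 135/8]
2. A_y = 2  [AF · GB = -1025/16 ∩ AC · DG = 135/8]
   → A = (23/4, 2)

A = (23/4, 2)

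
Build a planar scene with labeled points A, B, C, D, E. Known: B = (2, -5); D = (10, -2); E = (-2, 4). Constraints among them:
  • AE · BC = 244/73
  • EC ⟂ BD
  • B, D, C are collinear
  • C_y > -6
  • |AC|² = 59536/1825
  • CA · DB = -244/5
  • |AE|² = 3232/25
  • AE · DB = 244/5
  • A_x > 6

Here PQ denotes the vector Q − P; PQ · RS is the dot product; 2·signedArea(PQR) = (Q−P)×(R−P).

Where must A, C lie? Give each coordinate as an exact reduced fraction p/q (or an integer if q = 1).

A = (34/5, -16/5)
C = (106/73, -380/73)

1. A_x = 34/5  [line 8·x + 3·y + -224/5 = 0 ∩ |AE|² = 3232/25]
2. A_y = -16/5  [line 8·x + 3·y + -224/5 = 0 ∩ |AE|² = 3232/25]
   → A = (34/5, -16/5)
3. C_x = 106/73  [B, D, C are collinear ∩ EC ⟂ BD]
4. C_y = -380/73  [B, D, C are collinear ∩ EC ⟂ BD]
   → C = (106/73, -380/73)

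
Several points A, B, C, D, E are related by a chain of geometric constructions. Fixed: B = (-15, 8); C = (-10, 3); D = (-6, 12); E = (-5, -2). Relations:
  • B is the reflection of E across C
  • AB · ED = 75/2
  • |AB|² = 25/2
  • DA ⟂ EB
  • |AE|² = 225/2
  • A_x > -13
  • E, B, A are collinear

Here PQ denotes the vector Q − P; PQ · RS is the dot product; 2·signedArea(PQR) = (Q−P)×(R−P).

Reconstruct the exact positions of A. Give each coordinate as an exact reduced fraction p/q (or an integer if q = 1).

A = (-25/2, 11/2)

1. A_x = -25/2  [E, B, A are collinear ∩ DA ⟂ EB]
2. A_y = 11/2  [E, B, A are collinear ∩ DA ⟂ EB]
   → A = (-25/2, 11/2)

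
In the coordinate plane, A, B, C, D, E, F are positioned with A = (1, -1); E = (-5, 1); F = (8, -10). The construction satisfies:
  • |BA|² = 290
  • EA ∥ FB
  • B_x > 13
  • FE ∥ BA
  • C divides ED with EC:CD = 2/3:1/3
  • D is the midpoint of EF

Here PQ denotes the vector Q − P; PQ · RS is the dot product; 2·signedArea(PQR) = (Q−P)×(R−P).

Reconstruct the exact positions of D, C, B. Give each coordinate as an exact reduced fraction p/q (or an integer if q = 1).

1. D_x = 3/2  [D is the midpoint of EF]
2. D_y = -9/2  [D is the midpoint of EF]
   → D = (3/2, -9/2)
3. C_x = -2/3  [C divides ED with EC:CD = 2/3:1/3]
4. C_y = -8/3  [C divides ED with EC:CD = 2/3:1/3]
   → C = (-2/3, -8/3)
5. B_x = 14  [FE ∥ BA ∩ EA ∥ FB]
6. B_y = -12  [FE ∥ BA ∩ EA ∥ FB]
   → B = (14, -12)

B = (14, -12)
C = (-2/3, -8/3)
D = (3/2, -9/2)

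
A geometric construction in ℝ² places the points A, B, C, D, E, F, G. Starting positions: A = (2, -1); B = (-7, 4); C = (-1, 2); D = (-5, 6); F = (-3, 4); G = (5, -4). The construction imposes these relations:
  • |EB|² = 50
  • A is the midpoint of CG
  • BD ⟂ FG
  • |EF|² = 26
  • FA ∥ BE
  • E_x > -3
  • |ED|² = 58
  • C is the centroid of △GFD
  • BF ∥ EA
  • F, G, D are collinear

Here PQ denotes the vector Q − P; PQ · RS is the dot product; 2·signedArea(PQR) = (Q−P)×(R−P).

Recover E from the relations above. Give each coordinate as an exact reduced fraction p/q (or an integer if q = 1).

E = (-2, -1)

1. E_x = -2  [BF ∥ EA ∩ FA ∥ BE]
2. E_y = -1  [BF ∥ EA ∩ FA ∥ BE]
   → E = (-2, -1)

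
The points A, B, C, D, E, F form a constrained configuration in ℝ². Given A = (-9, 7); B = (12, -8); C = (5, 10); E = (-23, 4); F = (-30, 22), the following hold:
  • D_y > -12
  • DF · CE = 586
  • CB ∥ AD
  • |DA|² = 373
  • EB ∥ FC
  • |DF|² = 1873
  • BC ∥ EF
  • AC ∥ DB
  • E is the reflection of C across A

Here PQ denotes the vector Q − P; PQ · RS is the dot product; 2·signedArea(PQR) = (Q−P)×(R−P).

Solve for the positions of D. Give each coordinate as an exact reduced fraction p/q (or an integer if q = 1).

1. D_x = -2  [AC ∥ DB ∩ CB ∥ AD]
2. D_y = -11  [AC ∥ DB ∩ CB ∥ AD]
   → D = (-2, -11)

D = (-2, -11)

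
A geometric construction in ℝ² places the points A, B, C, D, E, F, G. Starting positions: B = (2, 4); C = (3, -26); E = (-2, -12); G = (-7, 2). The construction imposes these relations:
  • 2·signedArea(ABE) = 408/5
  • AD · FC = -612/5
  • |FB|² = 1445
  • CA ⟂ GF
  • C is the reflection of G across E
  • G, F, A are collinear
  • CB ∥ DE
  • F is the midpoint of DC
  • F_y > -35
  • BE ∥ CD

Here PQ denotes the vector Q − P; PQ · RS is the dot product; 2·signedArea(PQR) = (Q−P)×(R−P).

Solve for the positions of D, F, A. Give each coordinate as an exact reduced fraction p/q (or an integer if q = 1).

A = (-3/5, -134/5)
D = (-1, -42)
F = (1, -34)

1. D_x = -1  [CB ∥ DE ∩ BE ∥ CD]
2. D_y = -42  [CB ∥ DE ∩ BE ∥ CD]
   → D = (-1, -42)
3. F_x = 1  [F is the midpoint of DC]
4. F_y = -34  [F is the midpoint of DC]
   → F = (1, -34)
5. A_x = -3/5  [G, F, A are collinear ∩ CA ⟂ GF]
6. A_y = -134/5  [G, F, A are collinear ∩ CA ⟂ GF]
   → A = (-3/5, -134/5)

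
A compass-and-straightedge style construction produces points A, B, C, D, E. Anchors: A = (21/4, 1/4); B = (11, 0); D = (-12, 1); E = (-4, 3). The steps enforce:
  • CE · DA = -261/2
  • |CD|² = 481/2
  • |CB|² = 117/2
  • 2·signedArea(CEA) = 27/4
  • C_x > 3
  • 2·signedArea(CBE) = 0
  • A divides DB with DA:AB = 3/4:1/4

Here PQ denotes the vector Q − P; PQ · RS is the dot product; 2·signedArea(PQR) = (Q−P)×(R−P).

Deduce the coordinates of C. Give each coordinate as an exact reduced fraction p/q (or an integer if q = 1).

C = (7/2, 3/2)

1. C_x = 7/2  [2·signedArea(CBE) = 0 ∩ CE · DA = -261/2]
2. C_y = 3/2  [2·signedArea(CBE) = 0 ∩ CE · DA = -261/2]
   → C = (7/2, 3/2)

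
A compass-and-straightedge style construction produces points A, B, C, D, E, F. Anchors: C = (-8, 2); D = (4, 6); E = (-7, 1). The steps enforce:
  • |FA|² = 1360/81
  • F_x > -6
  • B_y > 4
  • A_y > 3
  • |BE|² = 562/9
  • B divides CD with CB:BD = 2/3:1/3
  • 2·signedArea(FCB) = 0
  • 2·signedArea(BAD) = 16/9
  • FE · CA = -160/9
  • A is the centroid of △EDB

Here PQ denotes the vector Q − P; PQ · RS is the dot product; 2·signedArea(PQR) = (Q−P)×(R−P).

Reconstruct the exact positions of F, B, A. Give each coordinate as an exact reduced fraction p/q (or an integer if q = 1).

1. B_x = 0  [B divides CD with CB:BD = 2/3:1/3]
2. B_y = 14/3  [B divides CD with CB:BD = 2/3:1/3]
   → B = (0, 14/3)
3. A_x = -1  [A is the centroid of △EDB]
4. A_y = 35/9  [A is the centroid of △EDB]
   → A = (-1, 35/9)
5. F_x = -5  [2·signedArea(FCB) = 0 ∩ FE · CA = -160/9]
6. F_y = 3  [2·signedArea(FCB) = 0 ∩ FE · CA = -160/9]
   → F = (-5, 3)

A = (-1, 35/9)
B = (0, 14/3)
F = (-5, 3)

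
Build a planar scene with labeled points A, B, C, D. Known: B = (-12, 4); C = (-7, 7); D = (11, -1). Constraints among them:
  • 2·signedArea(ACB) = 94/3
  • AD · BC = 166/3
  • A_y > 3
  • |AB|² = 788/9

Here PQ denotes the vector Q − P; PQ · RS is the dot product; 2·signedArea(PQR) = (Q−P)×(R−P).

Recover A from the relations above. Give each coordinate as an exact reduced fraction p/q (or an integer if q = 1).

1. A_x = -8/3  [2·signedArea(ACB) = 94/3 ∩ AD · BC = 166/3]
2. A_y = 10/3  [2·signedArea(ACB) = 94/3 ∩ AD · BC = 166/3]
   → A = (-8/3, 10/3)

A = (-8/3, 10/3)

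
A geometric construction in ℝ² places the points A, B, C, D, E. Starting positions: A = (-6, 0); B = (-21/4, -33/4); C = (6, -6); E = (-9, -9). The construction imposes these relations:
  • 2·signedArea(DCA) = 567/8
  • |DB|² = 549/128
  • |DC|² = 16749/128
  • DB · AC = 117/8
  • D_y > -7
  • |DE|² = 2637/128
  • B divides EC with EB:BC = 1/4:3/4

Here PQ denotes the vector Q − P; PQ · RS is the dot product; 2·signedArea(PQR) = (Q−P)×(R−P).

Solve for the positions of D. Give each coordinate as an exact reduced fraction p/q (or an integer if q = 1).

D = (-87/16, -99/16)

1. D_x = -87/16  [2·signedArea(DCA) = 567/8 ∩ DB · AC = 117/8]
2. D_y = -99/16  [2·signedArea(DCA) = 567/8 ∩ DB · AC = 117/8]
   → D = (-87/16, -99/16)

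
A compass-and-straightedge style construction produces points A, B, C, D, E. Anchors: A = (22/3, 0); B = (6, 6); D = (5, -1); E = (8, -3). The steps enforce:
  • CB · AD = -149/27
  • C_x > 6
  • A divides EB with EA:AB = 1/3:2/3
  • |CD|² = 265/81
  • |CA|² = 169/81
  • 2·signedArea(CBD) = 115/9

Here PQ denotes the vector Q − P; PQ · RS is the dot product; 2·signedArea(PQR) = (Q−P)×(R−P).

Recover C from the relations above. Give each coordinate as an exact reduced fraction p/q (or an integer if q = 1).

1. C_x = 61/9  [2·signedArea(CBD) = 115/9 ∩ CB · AD = -149/27]
2. C_y = -4/3  [2·signedArea(CBD) = 115/9 ∩ CB · AD = -149/27]
   → C = (61/9, -4/3)

C = (61/9, -4/3)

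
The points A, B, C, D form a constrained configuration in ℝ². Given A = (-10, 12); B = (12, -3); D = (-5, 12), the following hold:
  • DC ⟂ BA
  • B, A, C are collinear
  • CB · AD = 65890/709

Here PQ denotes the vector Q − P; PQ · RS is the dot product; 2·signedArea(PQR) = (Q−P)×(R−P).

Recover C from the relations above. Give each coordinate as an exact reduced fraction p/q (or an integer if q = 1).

C = (-4670/709, 6858/709)

1. C_x = -4670/709  [B, A, C are collinear ∩ DC ⟂ BA]
2. C_y = 6858/709  [B, A, C are collinear ∩ DC ⟂ BA]
   → C = (-4670/709, 6858/709)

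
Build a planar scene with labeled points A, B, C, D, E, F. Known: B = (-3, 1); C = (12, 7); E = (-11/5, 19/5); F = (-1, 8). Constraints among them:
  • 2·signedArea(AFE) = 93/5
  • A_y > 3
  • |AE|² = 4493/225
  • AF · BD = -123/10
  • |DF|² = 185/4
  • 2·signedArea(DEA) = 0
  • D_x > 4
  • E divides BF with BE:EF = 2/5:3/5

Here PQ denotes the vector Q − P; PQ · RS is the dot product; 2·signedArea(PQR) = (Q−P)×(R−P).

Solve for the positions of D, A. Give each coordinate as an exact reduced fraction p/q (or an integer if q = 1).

1. A_x = 34/15  [line 21/5·x + -6/5·y + -24/5 = 0 ∩ |AE|² = 4493/225]
2. A_y = 59/15  [line 21/5·x + -6/5·y + -24/5 = 0 ∩ |AE|² = 4493/225]
   → A = (34/15, 59/15)
3. D_x = 9/2  [2·signedArea(DEA) = 0 ∩ AF · BD = -123/10]
4. D_y = 4  [2·signedArea(DEA) = 0 ∩ AF · BD = -123/10]
   → D = (9/2, 4)

A = (34/15, 59/15)
D = (9/2, 4)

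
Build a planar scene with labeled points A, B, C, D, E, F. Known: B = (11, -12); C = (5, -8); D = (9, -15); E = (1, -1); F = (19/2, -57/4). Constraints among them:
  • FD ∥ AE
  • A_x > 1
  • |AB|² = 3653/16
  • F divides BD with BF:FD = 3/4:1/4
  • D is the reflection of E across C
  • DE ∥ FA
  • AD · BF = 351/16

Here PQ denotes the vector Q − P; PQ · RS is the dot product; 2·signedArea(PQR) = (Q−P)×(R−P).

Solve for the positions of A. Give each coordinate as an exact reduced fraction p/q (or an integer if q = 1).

1. A_x = 3/2  [FD ∥ AE ∩ DE ∥ FA]
2. A_y = -1/4  [FD ∥ AE ∩ DE ∥ FA]
   → A = (3/2, -1/4)

A = (3/2, -1/4)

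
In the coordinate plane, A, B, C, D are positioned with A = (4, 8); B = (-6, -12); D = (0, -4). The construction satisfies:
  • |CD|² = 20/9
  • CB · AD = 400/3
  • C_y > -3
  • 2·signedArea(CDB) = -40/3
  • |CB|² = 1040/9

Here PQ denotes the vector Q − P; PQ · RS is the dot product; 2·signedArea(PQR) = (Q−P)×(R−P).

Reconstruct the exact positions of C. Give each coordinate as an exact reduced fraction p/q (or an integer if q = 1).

C = (-2/3, -8/3)

1. C_x = -2/3  [2·signedArea(CDB) = -40/3 ∩ CB · AD = 400/3]
2. C_y = -8/3  [2·signedArea(CDB) = -40/3 ∩ CB · AD = 400/3]
   → C = (-2/3, -8/3)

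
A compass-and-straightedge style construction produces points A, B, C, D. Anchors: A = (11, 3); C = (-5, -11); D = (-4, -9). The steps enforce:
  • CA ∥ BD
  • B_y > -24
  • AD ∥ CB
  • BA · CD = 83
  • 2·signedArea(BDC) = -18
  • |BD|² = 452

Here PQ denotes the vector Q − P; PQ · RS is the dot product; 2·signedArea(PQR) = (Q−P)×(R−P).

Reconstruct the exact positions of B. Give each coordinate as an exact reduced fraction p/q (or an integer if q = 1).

1. B_x = -20  [CA ∥ BD ∩ AD ∥ CB]
2. B_y = -23  [CA ∥ BD ∩ AD ∥ CB]
   → B = (-20, -23)

B = (-20, -23)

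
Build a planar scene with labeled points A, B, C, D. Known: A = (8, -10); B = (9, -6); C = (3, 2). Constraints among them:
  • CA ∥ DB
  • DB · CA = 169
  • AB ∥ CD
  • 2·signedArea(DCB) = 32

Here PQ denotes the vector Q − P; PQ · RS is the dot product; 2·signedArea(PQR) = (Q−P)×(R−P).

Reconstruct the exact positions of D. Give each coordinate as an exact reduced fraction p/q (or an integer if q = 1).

1. D_x = 4  [CA ∥ DB ∩ AB ∥ CD]
2. D_y = 6  [CA ∥ DB ∩ AB ∥ CD]
   → D = (4, 6)

D = (4, 6)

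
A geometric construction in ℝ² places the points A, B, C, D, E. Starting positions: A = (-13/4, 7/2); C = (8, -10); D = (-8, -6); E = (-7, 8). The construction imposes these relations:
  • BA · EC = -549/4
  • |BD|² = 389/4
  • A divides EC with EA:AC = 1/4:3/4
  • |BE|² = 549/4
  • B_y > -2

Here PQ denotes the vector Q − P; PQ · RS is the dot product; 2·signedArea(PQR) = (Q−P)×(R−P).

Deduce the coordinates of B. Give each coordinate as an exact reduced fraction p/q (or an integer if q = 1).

B = (1/2, -1)

1. B_x = 1/2  [line -15·x + 18·y + 51/2 = 0 ∩ |BD|² = 389/4]
2. B_y = -1  [line -15·x + 18·y + 51/2 = 0 ∩ |BD|² = 389/4]
   → B = (1/2, -1)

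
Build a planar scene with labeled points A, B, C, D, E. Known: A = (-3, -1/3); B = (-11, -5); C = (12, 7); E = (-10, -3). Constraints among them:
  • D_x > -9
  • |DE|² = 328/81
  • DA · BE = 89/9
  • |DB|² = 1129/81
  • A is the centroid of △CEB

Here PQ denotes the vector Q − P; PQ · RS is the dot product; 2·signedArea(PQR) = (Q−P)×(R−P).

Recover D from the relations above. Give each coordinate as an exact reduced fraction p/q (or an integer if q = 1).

1. D_x = -8  [line -1·x + -2·y + -122/9 = 0 ∩ |DB|² = 1129/81]
2. D_y = -25/9  [line -1·x + -2·y + -122/9 = 0 ∩ |DB|² = 1129/81]
   → D = (-8, -25/9)

D = (-8, -25/9)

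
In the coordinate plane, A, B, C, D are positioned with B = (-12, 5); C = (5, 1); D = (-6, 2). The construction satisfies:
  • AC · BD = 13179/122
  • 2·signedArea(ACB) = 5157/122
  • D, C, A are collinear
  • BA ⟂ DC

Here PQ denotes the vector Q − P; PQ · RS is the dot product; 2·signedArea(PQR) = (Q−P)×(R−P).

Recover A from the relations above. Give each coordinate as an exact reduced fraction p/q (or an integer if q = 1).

1. A_x = -1491/122  [D, C, A are collinear ∩ BA ⟂ DC]
2. A_y = 313/122  [D, C, A are collinear ∩ BA ⟂ DC]
   → A = (-1491/122, 313/122)

A = (-1491/122, 313/122)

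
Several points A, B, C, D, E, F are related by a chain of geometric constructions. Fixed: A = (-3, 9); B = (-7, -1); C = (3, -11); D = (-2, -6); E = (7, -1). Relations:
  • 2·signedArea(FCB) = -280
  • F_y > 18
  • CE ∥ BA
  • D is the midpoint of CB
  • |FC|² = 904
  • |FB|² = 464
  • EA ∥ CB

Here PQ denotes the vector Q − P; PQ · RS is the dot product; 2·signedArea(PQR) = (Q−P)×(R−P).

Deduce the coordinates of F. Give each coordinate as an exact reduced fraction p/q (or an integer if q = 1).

1. F_x = 1  [line -10·x + -10·y + 200 = 0 ∩ |FC|² = 904]
2. F_y = 19  [line -10·x + -10·y + 200 = 0 ∩ |FC|² = 904]
   → F = (1, 19)

F = (1, 19)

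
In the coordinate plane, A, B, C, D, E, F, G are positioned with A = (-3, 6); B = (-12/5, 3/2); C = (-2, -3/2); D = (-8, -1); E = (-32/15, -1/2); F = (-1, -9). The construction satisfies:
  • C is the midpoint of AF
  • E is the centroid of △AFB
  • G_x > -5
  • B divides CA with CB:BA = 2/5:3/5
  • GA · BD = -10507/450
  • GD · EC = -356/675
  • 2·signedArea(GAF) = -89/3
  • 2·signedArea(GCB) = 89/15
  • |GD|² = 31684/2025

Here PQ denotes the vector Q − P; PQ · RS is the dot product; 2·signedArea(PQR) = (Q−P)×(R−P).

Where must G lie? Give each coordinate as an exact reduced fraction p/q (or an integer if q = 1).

G = (-182/45, -1)

1. G_x = -182/45  [2·signedArea(GCB) = 89/15 ∩ GA · BD = -10507/450]
2. G_y = -1  [2·signedArea(GCB) = 89/15 ∩ GA · BD = -10507/450]
   → G = (-182/45, -1)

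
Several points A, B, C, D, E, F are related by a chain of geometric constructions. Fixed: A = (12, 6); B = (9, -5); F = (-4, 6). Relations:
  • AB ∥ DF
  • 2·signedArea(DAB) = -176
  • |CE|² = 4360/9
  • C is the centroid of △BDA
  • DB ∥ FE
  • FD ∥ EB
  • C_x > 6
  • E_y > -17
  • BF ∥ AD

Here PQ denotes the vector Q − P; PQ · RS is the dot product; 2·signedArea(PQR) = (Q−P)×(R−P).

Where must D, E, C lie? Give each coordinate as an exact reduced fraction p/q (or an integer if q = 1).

C = (20/3, 6)
D = (-1, 17)
E = (6, -16)

1. D_x = -1  [AB ∥ DF ∩ BF ∥ AD]
2. D_y = 17  [AB ∥ DF ∩ BF ∥ AD]
   → D = (-1, 17)
3. E_x = 6  [FD ∥ EB ∩ DB ∥ FE]
4. E_y = -16  [FD ∥ EB ∩ DB ∥ FE]
   → E = (6, -16)
5. C_x = 20/3  [C is the centroid of △BDA]
6. C_y = 6  [C is the centroid of △BDA]
   → C = (20/3, 6)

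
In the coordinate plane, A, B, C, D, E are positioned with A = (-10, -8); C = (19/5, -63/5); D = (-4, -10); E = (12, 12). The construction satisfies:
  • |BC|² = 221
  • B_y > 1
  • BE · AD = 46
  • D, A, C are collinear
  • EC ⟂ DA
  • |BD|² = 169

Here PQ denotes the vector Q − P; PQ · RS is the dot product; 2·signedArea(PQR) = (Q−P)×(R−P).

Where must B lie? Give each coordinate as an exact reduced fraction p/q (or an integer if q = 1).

1. B_x = 1  [line -6·x + 2·y + 2 = 0 ∩ |BD|² = 169]
2. B_y = 2  [line -6·x + 2·y + 2 = 0 ∩ |BD|² = 169]
   → B = (1, 2)

B = (1, 2)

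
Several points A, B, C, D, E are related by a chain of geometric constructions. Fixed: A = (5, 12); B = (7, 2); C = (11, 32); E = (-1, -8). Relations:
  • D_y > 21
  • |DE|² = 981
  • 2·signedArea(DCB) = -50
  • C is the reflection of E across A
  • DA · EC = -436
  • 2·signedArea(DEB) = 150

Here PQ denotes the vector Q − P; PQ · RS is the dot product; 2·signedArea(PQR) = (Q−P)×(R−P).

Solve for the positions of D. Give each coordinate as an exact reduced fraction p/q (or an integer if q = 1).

1. D_x = 8  [DA · EC = -436 ∩ 2·signedArea(DCB) = -50]
2. D_y = 22  [DA · EC = -436 ∩ 2·signedArea(DCB) = -50]
   → D = (8, 22)

D = (8, 22)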